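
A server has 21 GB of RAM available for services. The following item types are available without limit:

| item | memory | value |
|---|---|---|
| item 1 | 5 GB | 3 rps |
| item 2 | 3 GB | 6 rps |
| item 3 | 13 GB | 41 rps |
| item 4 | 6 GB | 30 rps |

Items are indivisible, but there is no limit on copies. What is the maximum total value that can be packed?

96 rps

Best value-per-unit is item 4 at 30/6; filling with it alone gives 3×30 = 90.
Optimal mix: 1×item 2 + 3×item 4 → memory 21, value 96.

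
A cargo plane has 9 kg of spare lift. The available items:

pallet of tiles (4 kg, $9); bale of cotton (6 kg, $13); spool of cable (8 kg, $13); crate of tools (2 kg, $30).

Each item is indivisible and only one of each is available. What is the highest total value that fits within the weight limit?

Check high-value combinations within 9 kg:
- bale of cotton+crate of tools: weight 6+2=8, value 13+30=43
- pallet of tiles+crate of tools: weight 4+2=6, value 9+30=39
- crate of tools: weight 2, value 30
- bale of cotton: weight 6, value 13
- spool of cable: weight 8, value 13
Best: $43.

$43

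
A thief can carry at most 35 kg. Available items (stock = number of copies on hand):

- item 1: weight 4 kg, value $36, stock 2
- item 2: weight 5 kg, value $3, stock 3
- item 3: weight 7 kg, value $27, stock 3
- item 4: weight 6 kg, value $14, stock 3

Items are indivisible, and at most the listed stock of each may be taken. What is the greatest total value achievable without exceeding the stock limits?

Best selections within weight 35 and stock limits:
- 2×item 1 + 3×item 3 + 1×item 4: weight 35, value 167
- 2×item 1 + 1×item 2 + 3×item 3: weight 34, value 156
- 2×item 1 + 2×item 3 + 2×item 4: weight 34, value 154
- 2×item 1 + 3×item 3: weight 29, value 153
Best: $167.

$167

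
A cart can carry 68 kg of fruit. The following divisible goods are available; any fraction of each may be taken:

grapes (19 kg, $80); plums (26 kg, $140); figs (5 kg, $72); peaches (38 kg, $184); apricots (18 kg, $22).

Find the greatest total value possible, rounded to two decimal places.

Take in order of value per unit:
- figs (72/5 per unit): all 5 → value 72, running total 72.00
- plums (140/26 per unit): all 26 → value 140, running total 212.00
- peaches (184/38 per unit): 37 of 38 → value 37×184/38 = 179.1579, running total 391.16
Total 391.16.

391.16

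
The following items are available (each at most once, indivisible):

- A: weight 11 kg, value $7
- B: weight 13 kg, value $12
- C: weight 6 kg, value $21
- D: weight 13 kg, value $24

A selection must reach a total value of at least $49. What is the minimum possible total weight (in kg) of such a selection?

Subsets with value ≥ 49, sorted by total weight:
- A+C+D: weight 30, value 52
- B+C+D: weight 32, value 57
- A+B+C+D: weight 43, value 64
Minimum weight: 30 kg.

30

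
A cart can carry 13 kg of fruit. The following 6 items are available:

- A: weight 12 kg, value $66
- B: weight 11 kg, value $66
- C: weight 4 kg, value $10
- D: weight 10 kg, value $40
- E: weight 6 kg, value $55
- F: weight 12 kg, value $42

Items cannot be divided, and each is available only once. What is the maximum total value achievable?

This is a 0/1 knapsack; check combinations near the capacity.
- B: weight 11, value 66
- A: weight 12, value 66
- C+E: weight 4+6=10, value 10+55=65
- E: weight 6, value 55
Best: $66.

$66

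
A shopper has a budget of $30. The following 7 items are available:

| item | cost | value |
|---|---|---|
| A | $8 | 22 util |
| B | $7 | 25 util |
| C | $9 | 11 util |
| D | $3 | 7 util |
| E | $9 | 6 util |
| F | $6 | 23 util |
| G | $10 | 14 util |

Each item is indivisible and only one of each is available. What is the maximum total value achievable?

This is a 0/1 knapsack; check combinations near the capacity.
- A+B+C+F: cost 8+7+9+6=30, value 22+25+11+23=81
- A+B+D+F: cost 8+7+3+6=24, value 22+25+7+23=77
- A+B+E+F: cost 8+7+9+6=30, value 22+25+6+23=76
- A+B+F: cost 8+7+6=21, value 22+25+23=70
- B+D+F+G: cost 7+3+6+10=26, value 25+7+23+14=69
Best: 81 util.

81 util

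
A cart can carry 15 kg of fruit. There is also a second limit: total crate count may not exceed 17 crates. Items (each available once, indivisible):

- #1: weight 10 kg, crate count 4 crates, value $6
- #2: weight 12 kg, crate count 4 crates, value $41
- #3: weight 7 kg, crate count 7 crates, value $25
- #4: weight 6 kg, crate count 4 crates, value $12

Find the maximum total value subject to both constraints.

Feasible sets respecting both limits:
- #2: weight 12, crate count 4, value 41
- #3+#4: weight 13, crate count 11, value 37
- #3: weight 7, crate count 7, value 25
Best: $41.

$41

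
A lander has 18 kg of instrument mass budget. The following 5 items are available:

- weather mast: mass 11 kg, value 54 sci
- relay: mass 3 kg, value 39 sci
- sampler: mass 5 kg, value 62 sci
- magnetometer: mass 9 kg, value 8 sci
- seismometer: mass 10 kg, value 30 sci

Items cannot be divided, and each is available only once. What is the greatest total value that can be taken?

Check high-value combinations within 18 kg:
- relay+sampler+seismometer: mass 3+5+10=18, value 39+62+30=131
- weather mast+sampler: mass 11+5=16, value 54+62=116
- relay+sampler+magnetometer: mass 3+5+9=17, value 39+62+8=109
- relay+sampler: mass 3+5=8, value 39+62=101
- weather mast+relay: mass 11+3=14, value 54+39=93
Best: 131 sci.

131 sci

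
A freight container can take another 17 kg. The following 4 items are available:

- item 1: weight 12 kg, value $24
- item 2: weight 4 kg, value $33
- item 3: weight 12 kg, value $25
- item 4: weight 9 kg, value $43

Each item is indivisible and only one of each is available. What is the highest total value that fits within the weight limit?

Check high-value combinations within 17 kg:
- item 2+item 4: weight 4+9=13, value 33+43=76
- item 2+item 3: weight 4+12=16, value 33+25=58
- item 1+item 2: weight 12+4=16, value 24+33=57
Best: $76.

$76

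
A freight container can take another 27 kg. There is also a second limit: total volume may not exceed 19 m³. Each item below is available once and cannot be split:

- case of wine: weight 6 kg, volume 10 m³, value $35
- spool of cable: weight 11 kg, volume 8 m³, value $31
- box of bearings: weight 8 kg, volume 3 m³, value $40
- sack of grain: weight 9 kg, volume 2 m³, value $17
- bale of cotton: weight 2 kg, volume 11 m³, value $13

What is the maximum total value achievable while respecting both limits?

$92

Feasible sets respecting both limits:
- case of wine+box of bearings+sack of grain: weight 23, volume 15, value 92
- case of wine+box of bearings: weight 14, volume 13, value 75
- spool of cable+box of bearings: weight 19, volume 11, value 71
Best: $92.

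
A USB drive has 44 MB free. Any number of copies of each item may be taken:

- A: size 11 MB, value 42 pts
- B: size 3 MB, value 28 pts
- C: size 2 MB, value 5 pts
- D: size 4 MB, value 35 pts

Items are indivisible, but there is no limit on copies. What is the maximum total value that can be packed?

Best value-per-unit is B at 28/3; filling with it alone gives 14×28 = 392.
Optimal mix: 12×B + 2×D → size 44, value 406.

406 pts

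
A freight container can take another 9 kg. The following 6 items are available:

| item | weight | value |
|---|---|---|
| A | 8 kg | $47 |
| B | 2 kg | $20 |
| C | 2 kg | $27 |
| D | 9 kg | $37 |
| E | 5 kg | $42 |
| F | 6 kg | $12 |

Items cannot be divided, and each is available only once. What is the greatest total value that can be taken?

$89

This is a 0/1 knapsack; check combinations near the capacity.
- B+C+E: weight 2+2+5=9, value 20+27+42=89
- C+E: weight 2+5=7, value 27+42=69
- B+E: weight 2+5=7, value 20+42=62
- B+C: weight 2+2=4, value 20+27=47
Best: $89.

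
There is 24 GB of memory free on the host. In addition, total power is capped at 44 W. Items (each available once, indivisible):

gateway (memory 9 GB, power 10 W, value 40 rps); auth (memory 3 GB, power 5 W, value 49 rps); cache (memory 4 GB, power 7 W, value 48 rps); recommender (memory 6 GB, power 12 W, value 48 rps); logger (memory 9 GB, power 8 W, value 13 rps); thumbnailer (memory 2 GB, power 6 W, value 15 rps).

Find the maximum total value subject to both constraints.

200 rps

Feasible sets respecting both limits:
- gateway+auth+cache+recommender+thumbnailer: memory 24, power 40, value 200
- gateway+auth+cache+recommender: memory 22, power 34, value 185
- auth+cache+recommender+logger+thumbnailer: memory 24, power 38, value 173
Best: 200 rps.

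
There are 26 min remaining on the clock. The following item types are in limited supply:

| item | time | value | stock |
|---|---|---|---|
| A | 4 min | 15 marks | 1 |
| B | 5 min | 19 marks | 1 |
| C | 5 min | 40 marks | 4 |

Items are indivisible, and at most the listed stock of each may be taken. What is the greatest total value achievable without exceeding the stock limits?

Top feasible selections:
- 1×B + 4×C: time 25, value 179
- 1×A + 4×C: time 24, value 175
- 4×C: time 20, value 160
Best: 179 marks.

179 marks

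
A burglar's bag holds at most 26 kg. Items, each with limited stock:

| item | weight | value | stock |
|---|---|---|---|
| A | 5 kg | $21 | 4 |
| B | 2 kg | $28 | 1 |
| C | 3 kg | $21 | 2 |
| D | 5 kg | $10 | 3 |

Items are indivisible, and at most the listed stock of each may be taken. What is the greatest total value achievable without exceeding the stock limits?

Top feasible selections:
- 3×A + 1×B + 2×C: weight 23, value 133
- 4×A + 1×B + 1×C: weight 25, value 133
- 4×A + 2×C: weight 26, value 126
- 2×A + 1×B + 2×C + 1×D: weight 23, value 122
Best: $133.

$133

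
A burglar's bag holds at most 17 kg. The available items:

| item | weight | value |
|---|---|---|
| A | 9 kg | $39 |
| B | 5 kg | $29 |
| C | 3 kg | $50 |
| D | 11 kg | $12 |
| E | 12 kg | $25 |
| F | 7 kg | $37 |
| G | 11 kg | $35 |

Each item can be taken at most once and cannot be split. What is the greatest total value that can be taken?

Check high-value combinations within 17 kg:
- A+B+C: weight 9+5+3=17, value 39+29+50=118
- B+C+F: weight 5+3+7=15, value 29+50+37=116
- A+C: weight 9+3=12, value 39+50=89
- C+F: weight 3+7=10, value 50+37=87
Best: $118.

$118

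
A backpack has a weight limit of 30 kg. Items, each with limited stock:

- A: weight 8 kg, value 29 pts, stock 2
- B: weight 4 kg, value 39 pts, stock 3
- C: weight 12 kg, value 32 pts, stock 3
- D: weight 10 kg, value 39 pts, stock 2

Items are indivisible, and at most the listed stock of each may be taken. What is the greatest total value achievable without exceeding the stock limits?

Best selections within weight 30 and stock limits:
- 1×A + 3×B + 1×D: weight 30, value 185
- 2×A + 3×B: weight 28, value 175
- 3×B + 1×D: weight 22, value 156
Best: 185 pts.

185 pts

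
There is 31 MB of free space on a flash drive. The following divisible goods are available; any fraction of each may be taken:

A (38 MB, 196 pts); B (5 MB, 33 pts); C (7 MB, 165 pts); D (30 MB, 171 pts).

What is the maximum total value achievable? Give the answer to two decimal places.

306.30

Take in order of value per unit:
- C (165/7 per unit): all 7 → value 165, running total 165.00
- B (33/5 per unit): all 5 → value 33, running total 198.00
- D (171/30 per unit): 19 of 30 → value 19×171/30 = 108.3000, running total 306.30
Total 306.30.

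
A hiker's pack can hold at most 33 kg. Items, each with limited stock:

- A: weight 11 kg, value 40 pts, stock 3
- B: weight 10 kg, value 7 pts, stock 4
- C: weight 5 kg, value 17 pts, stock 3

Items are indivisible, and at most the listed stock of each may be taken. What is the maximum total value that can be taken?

Best selections within weight 33 and stock limits:
- 3×A: weight 33, value 120
- 2×A + 2×C: weight 32, value 114
- 2×A + 1×C: weight 27, value 97
Best: 120 pts.

120 pts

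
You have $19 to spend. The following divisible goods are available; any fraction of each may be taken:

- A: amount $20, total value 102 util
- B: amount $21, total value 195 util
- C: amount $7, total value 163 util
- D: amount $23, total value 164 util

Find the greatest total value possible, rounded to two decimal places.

274.43

Take in order of value per unit:
- C (163/7 per unit): all 7 → value 163, running total 163.00
- B (195/21 per unit): 12 of 21 → value 12×195/21 = 111.4286, running total 274.43
Total 274.43.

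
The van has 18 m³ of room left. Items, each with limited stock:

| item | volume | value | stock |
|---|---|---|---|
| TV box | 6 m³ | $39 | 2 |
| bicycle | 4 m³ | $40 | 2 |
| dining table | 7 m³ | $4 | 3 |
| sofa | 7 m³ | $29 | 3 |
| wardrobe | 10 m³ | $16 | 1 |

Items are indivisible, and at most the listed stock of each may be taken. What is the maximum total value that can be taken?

$119

Best selections within volume 18 and stock limits:
- 1×TV box + 2×bicycle: volume 14, value 119
- 2×TV box + 1×bicycle: volume 16, value 118
Best: $119.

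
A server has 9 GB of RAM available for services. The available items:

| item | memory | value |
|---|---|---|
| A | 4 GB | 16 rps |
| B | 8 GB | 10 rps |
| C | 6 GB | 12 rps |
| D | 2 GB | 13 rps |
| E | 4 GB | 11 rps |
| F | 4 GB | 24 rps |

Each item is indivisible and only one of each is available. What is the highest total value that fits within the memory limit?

40 rps

Check high-value combinations within 9 GB:
- A+F: memory 4+4=8, value 16+24=40
- D+F: memory 2+4=6, value 13+24=37
- E+F: memory 4+4=8, value 11+24=35
- A+D: memory 4+2=6, value 16+13=29
Best: 40 rps.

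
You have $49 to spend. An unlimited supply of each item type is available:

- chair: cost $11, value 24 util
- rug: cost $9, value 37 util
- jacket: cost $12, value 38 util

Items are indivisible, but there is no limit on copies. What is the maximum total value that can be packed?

Best value-per-unit is rug at 37/9; filling with it alone gives 5×37 = 185.
Optimal mix: 4×rug + 1×jacket → cost 48, value 186.

186 util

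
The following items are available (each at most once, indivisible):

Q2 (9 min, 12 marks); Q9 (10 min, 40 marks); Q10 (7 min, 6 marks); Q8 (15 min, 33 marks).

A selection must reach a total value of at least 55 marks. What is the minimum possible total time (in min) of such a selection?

Subsets with value ≥ 55, sorted by total time:
- Q9+Q8: time 25, value 73
- Q2+Q9+Q10: time 26, value 58
- Q9+Q10+Q8: time 32, value 79
- Q2+Q9+Q8: time 34, value 85
Minimum time: 25 min.

25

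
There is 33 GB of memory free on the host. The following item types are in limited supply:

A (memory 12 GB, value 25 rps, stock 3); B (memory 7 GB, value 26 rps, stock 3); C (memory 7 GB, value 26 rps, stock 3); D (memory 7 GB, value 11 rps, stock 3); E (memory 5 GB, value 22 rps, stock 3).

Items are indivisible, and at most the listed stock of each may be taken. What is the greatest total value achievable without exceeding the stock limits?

Top feasible selections:
- 1×B + 3×C + 1×E: memory 33, value 126
- 2×B + 2×C + 1×E: memory 33, value 126
- 3×B + 1×C + 1×E: memory 33, value 126
- 3×C + 2×E: memory 31, value 122
Best: 126 rps.

126 rps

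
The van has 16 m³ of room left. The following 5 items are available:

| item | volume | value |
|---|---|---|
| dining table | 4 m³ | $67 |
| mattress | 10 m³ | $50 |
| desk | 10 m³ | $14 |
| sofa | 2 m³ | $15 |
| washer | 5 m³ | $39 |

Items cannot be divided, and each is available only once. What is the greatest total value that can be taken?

$132

Check high-value combinations within 16 m³:
- dining table+mattress+sofa: volume 4+10+2=16, value 67+50+15=132
- dining table+sofa+washer: volume 4+2+5=11, value 67+15+39=121
- dining table+mattress: volume 4+10=14, value 67+50=117
- dining table+washer: volume 4+5=9, value 67+39=106
Best: $132.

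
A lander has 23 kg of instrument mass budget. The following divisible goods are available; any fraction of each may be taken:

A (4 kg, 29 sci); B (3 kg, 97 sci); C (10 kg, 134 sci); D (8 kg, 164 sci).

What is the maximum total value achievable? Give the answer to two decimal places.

Take in order of value per unit:
- B (97/3 per unit): all 3 → value 97, running total 97.00
- D (164/8 per unit): all 8 → value 164, running total 261.00
- C (134/10 per unit): all 10 → value 134, running total 395.00
- A (29/4 per unit): 2 of 4 → value 2×29/4 = 14.5000, running total 409.50
Total 409.50.

409.50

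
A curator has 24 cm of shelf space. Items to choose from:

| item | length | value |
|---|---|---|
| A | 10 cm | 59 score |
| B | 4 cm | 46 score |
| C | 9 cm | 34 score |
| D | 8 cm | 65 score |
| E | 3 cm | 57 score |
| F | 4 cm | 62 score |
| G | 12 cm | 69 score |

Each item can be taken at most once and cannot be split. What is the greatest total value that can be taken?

Check high-value combinations within 24 cm:
- B+E+F+G: length 4+3+4+12=23, value 46+57+62+69=234
- B+D+E+F: length 4+8+3+4=19, value 46+65+57+62=230
- A+B+E+F: length 10+4+3+4=21, value 59+46+57+62=224
Best: 234 score.

234 score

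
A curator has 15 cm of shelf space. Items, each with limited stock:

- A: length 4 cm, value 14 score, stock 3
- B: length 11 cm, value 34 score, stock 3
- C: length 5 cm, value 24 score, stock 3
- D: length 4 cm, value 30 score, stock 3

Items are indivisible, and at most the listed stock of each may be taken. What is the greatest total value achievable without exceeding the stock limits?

Best selections within length 15 and stock limits:
- 3×D: length 12, value 90
- 1×C + 2×D: length 13, value 84
- 2×C + 1×D: length 14, value 78
- 1×A + 2×D: length 12, value 74
Best: 90 score.

90 score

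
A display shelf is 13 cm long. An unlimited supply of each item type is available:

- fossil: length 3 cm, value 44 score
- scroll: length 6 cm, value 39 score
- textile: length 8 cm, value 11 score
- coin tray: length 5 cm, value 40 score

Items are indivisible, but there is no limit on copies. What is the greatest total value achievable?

Best value-per-unit is fossil at 44/3, and filling with it alone uses length 4×3=12. No mix of the others beats 4×44 = 176.

176 score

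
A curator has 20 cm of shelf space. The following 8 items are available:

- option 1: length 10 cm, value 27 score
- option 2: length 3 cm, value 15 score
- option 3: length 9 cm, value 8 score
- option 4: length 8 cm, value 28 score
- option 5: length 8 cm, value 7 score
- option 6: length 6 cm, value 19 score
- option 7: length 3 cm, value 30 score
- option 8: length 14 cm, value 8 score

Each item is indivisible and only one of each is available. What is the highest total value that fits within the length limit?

Check high-value combinations within 20 cm:
- option 2+option 4+option 6+option 7: length 3+8+6+3=20, value 15+28+19+30=92
- option 4+option 6+option 7: length 8+6+3=17, value 28+19+30=77
- option 1+option 6+option 7: length 10+6+3=19, value 27+19+30=76
- option 2+option 4+option 7: length 3+8+3=14, value 15+28+30=73
Best: 92 score.

92 score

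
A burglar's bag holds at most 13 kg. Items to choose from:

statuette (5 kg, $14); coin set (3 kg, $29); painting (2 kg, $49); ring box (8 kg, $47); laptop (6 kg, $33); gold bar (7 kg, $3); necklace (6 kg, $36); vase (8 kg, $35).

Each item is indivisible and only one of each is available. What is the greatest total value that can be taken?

$125

This is a 0/1 knapsack; check combinations near the capacity.
- coin set+painting+ring box: weight 3+2+8=13, value 29+49+47=125
- coin set+painting+necklace: weight 3+2+6=11, value 29+49+36=114
- coin set+painting+vase: weight 3+2+8=13, value 29+49+35=113
- coin set+painting+laptop: weight 3+2+6=11, value 29+49+33=111
Best: $125.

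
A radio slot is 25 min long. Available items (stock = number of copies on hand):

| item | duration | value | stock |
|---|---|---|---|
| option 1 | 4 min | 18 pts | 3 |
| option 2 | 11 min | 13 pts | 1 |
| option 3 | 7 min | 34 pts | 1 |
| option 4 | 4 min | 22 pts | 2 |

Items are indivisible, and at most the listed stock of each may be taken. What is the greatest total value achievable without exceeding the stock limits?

Best selections within duration 25 and stock limits:
- 2×option 1 + 1×option 3 + 2×option 4: duration 23, value 114
- 3×option 1 + 1×option 3 + 1×option 4: duration 23, value 110
- 3×option 1 + 2×option 4: duration 20, value 98
Best: 114 pts.

114 pts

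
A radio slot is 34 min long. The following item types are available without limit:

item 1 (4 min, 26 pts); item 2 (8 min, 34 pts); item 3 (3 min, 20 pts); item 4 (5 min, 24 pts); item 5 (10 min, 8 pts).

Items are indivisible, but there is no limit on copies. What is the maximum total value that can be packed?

Best value-per-unit is item 3 at 20/3; filling with it alone gives 11×20 = 220.
Optimal mix: 1×item 1 + 10×item 3 → duration 34, value 226.

226 pts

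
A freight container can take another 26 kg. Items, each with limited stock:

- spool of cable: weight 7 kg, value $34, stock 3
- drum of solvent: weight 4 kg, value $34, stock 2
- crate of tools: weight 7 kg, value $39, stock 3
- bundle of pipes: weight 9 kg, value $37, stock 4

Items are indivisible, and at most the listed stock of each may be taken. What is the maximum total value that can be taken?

$151

Best selections within weight 26 and stock limits:
- 1×drum of solvent + 3×crate of tools: weight 25, value 151
- 2×drum of solvent + 2×crate of tools: weight 22, value 146
- 1×spool of cable + 1×drum of solvent + 2×crate of tools: weight 25, value 146
Best: $151.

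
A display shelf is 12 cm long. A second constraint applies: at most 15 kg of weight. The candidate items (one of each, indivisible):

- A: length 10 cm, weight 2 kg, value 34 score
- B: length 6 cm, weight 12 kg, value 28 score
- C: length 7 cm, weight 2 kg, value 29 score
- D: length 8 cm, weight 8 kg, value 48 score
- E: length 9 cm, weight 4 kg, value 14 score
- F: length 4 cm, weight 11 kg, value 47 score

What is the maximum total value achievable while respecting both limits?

Feasible sets respecting both limits:
- C+F: length 11, weight 13, value 76
- D: length 8, weight 8, value 48
- F: length 4, weight 11, value 47
- A: length 10, weight 2, value 34
Best: 76 score.

76 score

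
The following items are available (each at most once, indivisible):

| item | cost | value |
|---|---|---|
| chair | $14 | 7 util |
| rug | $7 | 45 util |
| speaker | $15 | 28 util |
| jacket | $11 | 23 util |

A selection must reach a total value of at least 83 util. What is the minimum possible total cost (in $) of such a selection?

33

Subsets with value ≥ 83, sorted by total cost:
- rug+speaker+jacket: cost 33, value 96
- chair+rug+speaker+jacket: cost 47, value 103
Minimum cost: 33 $.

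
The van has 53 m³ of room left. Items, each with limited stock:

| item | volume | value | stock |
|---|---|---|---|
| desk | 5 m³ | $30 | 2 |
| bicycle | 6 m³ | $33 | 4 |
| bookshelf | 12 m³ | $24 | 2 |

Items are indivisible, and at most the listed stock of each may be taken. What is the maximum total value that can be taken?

$216

Top feasible selections:
- 2×desk + 4×bicycle + 1×bookshelf: volume 46, value 216
- 1×desk + 4×bicycle + 2×bookshelf: volume 53, value 210
- 2×desk + 3×bicycle + 2×bookshelf: volume 52, value 207
Best: $216.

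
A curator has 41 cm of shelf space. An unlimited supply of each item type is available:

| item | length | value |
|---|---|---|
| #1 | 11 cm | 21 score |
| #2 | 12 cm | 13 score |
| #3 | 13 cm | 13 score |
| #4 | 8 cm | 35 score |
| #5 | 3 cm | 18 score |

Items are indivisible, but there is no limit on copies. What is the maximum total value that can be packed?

Best value-per-unit is #5 at 18/3, and filling with it alone uses length 13×3=39. No mix of the others beats 13×18 = 234.

234 score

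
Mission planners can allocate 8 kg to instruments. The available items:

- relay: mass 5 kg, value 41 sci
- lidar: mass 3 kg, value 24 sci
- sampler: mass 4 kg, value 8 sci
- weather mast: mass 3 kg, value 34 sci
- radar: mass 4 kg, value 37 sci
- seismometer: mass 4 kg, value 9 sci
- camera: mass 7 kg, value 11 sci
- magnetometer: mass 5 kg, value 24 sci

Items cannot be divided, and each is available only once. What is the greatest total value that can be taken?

75 sci

Check high-value combinations within 8 kg:
- relay+weather mast: mass 5+3=8, value 41+34=75
- weather mast+radar: mass 3+4=7, value 34+37=71
- relay+lidar: mass 5+3=8, value 41+24=65
- lidar+radar: mass 3+4=7, value 24+37=61
- lidar+weather mast: mass 3+3=6, value 24+34=58
Best: 75 sci.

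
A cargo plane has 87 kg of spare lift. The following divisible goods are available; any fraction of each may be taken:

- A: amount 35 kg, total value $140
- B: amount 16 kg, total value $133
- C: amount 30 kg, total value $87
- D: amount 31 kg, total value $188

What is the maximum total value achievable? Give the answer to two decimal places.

475.50

Take in order of value per unit:
- B (133/16 per unit): all 16 → value 133, running total 133.00
- D (188/31 per unit): all 31 → value 188, running total 321.00
- A (140/35 per unit): all 35 → value 140, running total 461.00
- C (87/30 per unit): 5 of 30 → value 5×87/30 = 14.5000, running total 475.50
Total 475.50.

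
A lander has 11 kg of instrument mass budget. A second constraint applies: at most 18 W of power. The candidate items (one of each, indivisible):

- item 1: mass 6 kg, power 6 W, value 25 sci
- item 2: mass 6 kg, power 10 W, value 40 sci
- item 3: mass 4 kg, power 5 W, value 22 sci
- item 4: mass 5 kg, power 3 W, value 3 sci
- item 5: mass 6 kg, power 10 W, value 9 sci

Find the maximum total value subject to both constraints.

62 sci

Feasible sets respecting both limits:
- item 2+item 3: mass 10, power 15, value 62
- item 1+item 3: mass 10, power 11, value 47
- item 2+item 4: mass 11, power 13, value 43
- item 2: mass 6, power 10, value 40
Best: 62 sci.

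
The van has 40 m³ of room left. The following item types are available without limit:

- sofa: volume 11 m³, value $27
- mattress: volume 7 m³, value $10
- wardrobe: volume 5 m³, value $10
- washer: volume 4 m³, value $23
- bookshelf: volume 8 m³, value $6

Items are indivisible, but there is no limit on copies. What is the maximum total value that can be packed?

$230

Best value-per-unit is washer at 23/4, and filling with it alone uses volume 10×4=40. No mix of the others beats 10×23 = 230.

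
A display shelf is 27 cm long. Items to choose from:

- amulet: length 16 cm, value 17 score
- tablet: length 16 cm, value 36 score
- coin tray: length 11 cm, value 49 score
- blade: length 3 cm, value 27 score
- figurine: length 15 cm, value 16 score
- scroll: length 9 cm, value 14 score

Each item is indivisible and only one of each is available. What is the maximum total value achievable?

90 score

Check high-value combinations within 27 cm:
- coin tray+blade+scroll: length 11+3+9=23, value 49+27+14=90
- tablet+coin tray: length 16+11=27, value 36+49=85
- coin tray+blade: length 11+3=14, value 49+27=76
- amulet+coin tray: length 16+11=27, value 17+49=66
Best: 90 score.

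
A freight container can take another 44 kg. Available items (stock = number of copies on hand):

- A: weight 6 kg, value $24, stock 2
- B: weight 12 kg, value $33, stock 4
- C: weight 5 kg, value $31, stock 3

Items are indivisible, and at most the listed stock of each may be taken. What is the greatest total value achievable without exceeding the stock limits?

Best selections within weight 44 and stock limits:
- 2×A + 1×B + 3×C: weight 39, value 174
- 2×B + 3×C: weight 39, value 159
Best: $174.

$174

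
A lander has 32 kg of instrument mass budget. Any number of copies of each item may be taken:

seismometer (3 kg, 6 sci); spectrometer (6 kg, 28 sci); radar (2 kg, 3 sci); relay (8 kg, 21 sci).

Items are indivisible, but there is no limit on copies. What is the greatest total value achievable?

Best value-per-unit is spectrometer at 28/6; filling with it alone gives 5×28 = 140.
Optimal mix: 5×spectrometer + 1×radar → mass 32, value 143.

143 sci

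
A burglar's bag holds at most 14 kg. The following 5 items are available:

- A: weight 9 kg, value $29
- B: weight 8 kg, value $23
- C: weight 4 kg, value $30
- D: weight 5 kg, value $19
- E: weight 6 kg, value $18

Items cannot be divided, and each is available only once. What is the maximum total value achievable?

Check high-value combinations within 14 kg:
- A+C: weight 9+4=13, value 29+30=59
- B+C: weight 8+4=12, value 23+30=53
- C+D: weight 4+5=9, value 30+19=49
- C+E: weight 4+6=10, value 30+18=48
- A+D: weight 9+5=14, value 29+19=48
Best: $59.

$59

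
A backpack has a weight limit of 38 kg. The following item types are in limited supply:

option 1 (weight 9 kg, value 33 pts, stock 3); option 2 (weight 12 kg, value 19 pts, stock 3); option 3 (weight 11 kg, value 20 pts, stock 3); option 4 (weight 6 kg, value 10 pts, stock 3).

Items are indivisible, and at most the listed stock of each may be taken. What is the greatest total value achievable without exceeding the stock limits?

Best selections within weight 38 and stock limits:
- 3×option 1 + 1×option 3: weight 38, value 119
- 3×option 1 + 1×option 4: weight 33, value 109
- 3×option 1: weight 27, value 99
- 2×option 1 + 1×option 3 + 1×option 4: weight 35, value 96
Best: 119 pts.

119 pts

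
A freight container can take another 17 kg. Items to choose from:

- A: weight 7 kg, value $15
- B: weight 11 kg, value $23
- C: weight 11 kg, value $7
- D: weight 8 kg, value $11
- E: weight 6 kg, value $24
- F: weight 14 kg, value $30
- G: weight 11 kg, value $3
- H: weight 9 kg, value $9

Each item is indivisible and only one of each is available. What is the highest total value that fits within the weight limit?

This is a 0/1 knapsack; check combinations near the capacity.
- B+E: weight 11+6=17, value 23+24=47
- A+E: weight 7+6=13, value 15+24=39
- D+E: weight 8+6=14, value 11+24=35
- E+H: weight 6+9=15, value 24+9=33
Best: $47.

$47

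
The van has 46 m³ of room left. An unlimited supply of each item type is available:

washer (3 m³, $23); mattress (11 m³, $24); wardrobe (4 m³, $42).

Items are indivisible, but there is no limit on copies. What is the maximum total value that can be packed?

Best value-per-unit is wardrobe at 42/4; filling with it alone gives 11×42 = 462.
Optimal mix: 2×washer + 10×wardrobe → volume 46, value 466.

$466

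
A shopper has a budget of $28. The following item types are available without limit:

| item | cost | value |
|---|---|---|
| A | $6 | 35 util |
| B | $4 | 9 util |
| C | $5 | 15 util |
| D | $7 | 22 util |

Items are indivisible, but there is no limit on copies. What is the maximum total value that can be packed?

149 util

Best value-per-unit is A at 35/6; filling with it alone gives 4×35 = 140.
Optimal mix: 4×A + 1×B → cost 28, value 149.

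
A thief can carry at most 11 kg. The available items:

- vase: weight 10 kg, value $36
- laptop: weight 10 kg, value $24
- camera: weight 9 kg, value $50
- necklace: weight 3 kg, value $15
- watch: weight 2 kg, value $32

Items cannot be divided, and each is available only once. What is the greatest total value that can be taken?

Check high-value combinations within 11 kg:
- camera+watch: weight 9+2=11, value 50+32=82
- camera: weight 9, value 50
- necklace+watch: weight 3+2=5, value 15+32=47
- vase: weight 10, value 36
Best: $82.

$82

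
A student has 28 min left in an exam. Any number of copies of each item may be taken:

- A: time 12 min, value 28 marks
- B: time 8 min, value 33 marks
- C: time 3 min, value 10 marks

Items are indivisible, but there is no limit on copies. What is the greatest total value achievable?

Best value-per-unit is B at 33/8; filling with it alone gives 3×33 = 99.
Optimal mix: 3×B + 1×C → time 27, value 109.

109 marks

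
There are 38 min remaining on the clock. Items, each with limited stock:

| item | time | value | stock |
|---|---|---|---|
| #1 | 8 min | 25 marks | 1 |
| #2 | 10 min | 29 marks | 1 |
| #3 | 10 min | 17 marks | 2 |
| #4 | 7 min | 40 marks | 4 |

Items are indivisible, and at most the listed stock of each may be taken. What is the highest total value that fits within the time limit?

Best selections within time 38 and stock limits:
- 1×#2 + 4×#4: time 38, value 189
- 1×#1 + 4×#4: time 36, value 185
Best: 189 marks.

189 marks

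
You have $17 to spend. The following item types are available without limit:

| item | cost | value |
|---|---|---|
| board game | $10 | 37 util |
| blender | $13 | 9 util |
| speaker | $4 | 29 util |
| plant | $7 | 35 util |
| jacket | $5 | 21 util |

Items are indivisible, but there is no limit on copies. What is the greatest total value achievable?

Best value-per-unit is speaker at 29/4, and filling with it alone uses cost 4×4=16. No mix of the others beats 4×29 = 116.

116 util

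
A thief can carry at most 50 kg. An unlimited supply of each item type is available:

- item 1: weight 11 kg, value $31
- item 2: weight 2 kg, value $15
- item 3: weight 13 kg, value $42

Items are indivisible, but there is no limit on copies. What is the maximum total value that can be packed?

Best value-per-unit is item 2 at 15/2, and filling with it alone uses weight 25×2=50. No mix of the others beats 25×15 = 375.

$375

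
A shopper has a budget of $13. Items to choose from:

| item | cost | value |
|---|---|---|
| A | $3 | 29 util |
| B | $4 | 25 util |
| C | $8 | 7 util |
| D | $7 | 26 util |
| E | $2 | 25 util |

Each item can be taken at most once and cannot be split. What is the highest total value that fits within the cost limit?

Check high-value combinations within $13:
- A+D+E: cost 3+7+2=12, value 29+26+25=80
- A+B+E: cost 3+4+2=9, value 29+25+25=79
- B+D+E: cost 4+7+2=13, value 25+26+25=76
- A+C+E: cost 3+8+2=13, value 29+7+25=61
- A+D: cost 3+7=10, value 29+26=55
Best: 80 util.

80 util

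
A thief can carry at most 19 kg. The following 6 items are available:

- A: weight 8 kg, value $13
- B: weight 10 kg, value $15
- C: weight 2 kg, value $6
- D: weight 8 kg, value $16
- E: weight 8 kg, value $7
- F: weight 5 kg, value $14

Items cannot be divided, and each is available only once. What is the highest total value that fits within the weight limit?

$36

Check high-value combinations within 19 kg:
- C+D+F: weight 2+8+5=15, value 6+16+14=36
- B+C+F: weight 10+2+5=17, value 15+6+14=35
- A+C+D: weight 8+2+8=18, value 13+6+16=35
Best: $36.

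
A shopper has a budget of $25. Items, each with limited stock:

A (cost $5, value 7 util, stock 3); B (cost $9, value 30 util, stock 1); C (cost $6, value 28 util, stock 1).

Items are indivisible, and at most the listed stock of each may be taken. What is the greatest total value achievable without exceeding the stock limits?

Best selections within cost 25 and stock limits:
- 2×A + 1×B + 1×C: cost 25, value 72
- 1×A + 1×B + 1×C: cost 20, value 65
- 1×B + 1×C: cost 15, value 58
- 3×A + 1×B: cost 24, value 51
Best: 72 util.

72 util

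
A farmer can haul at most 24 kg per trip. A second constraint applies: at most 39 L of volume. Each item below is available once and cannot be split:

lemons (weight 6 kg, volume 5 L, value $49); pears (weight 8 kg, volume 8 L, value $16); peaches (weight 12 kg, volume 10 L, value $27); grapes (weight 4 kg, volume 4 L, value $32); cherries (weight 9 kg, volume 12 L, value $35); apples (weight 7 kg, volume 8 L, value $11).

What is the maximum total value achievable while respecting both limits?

$116

Feasible sets respecting both limits:
- lemons+grapes+cherries: weight 19, volume 21, value 116
- lemons+peaches+grapes: weight 22, volume 19, value 108
- lemons+pears+cherries: weight 23, volume 25, value 100
- lemons+pears+grapes: weight 18, volume 17, value 97
Best: $116.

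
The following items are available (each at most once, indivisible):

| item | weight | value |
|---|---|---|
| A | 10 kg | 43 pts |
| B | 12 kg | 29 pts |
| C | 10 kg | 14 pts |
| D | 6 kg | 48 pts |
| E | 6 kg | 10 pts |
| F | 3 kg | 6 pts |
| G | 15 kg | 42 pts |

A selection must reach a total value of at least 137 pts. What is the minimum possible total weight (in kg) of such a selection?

Subsets with value ≥ 137, sorted by total weight:
- A+D+F+G: weight 34, value 139
- A+D+E+G: weight 37, value 143
- A+D+E+F+G: weight 40, value 149
- A+C+D+G: weight 41, value 147
Minimum weight: 34 kg.

34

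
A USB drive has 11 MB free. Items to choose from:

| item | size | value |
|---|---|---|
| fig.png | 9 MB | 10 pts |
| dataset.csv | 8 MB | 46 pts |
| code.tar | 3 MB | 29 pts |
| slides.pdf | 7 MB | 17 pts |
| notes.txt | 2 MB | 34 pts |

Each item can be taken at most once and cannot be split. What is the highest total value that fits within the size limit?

80 pts

This is a 0/1 knapsack; check combinations near the capacity.
- dataset.csv+notes.txt: size 8+2=10, value 46+34=80
- dataset.csv+code.tar: size 8+3=11, value 46+29=75
- code.tar+notes.txt: size 3+2=5, value 29+34=63
- slides.pdf+notes.txt: size 7+2=9, value 17+34=51
Best: 80 pts.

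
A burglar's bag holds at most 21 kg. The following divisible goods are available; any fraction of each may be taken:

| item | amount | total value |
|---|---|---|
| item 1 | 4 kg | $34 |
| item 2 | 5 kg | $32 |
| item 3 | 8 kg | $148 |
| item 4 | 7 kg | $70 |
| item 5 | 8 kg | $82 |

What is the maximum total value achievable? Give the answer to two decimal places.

Take in order of value per unit:
- item 3 (148/8 per unit): all 8 → value 148, running total 148.00
- item 5 (82/8 per unit): all 8 → value 82, running total 230.00
- item 4 (70/7 per unit): 5 of 7 → value 5×70/7 = 50.0000, running total 280.00
Total 280.00.

280.00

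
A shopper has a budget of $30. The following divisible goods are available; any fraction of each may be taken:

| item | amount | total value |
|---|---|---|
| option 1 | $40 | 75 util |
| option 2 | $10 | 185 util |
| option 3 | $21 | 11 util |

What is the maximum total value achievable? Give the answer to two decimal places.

222.50

Take in order of value per unit:
- option 2 (185/10 per unit): all 10 → value 185, running total 185.00
- option 1 (75/40 per unit): 20 of 40 → value 20×75/40 = 37.5000, running total 222.50
Total 222.50.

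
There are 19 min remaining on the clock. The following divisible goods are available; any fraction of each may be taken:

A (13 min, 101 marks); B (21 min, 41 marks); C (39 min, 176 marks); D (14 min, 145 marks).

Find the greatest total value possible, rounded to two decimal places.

183.85

Take in order of value per unit:
- D (145/14 per unit): all 14 → value 145, running total 145.00
- A (101/13 per unit): 5 of 13 → value 5×101/13 = 38.8462, running total 183.85
Total 183.85.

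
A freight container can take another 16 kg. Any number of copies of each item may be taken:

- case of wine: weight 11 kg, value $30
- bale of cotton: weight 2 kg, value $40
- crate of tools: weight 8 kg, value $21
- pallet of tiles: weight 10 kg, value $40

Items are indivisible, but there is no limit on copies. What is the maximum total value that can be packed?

Best value-per-unit is bale of cotton at 40/2, and filling with it alone uses weight 8×2=16. No mix of the others beats 8×40 = 320.

$320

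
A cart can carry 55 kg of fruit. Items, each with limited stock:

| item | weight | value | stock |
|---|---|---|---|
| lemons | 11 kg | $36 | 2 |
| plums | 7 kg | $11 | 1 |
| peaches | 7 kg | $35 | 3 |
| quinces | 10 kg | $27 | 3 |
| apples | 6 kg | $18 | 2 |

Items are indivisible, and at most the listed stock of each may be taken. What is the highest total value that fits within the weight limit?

Top feasible selections:
- 2×lemons + 3×peaches + 2×apples: weight 55, value 213
- 2×lemons + 3×peaches + 1×quinces: weight 53, value 204
- 1×lemons + 3×peaches + 1×quinces + 2×apples: weight 54, value 204
- 1×lemons + 1×plums + 3×peaches + 1×quinces + 1×apples: weight 55, value 197
Best: $213.

$213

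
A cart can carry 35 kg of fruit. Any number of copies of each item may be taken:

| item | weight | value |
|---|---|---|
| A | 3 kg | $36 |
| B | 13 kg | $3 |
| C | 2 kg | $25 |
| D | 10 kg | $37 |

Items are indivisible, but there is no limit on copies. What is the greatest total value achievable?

$436

Best value-per-unit is C at 25/2; filling with it alone gives 17×25 = 425.
Optimal mix: 1×A + 16×C → weight 35, value 436.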